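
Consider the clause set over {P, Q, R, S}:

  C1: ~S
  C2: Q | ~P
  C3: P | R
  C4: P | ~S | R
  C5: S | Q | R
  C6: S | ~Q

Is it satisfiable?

Yes, satisfiable

Unit clause (~S) forces S = 0.
Unit clause (~Q) forces Q = 0.
Unit clause (~P) forces P = 0.
Unit clause (R) forces R = 1.
Every clause now holds.
A satisfying assignment: P: 0, Q: 0, R: 1, S: 0.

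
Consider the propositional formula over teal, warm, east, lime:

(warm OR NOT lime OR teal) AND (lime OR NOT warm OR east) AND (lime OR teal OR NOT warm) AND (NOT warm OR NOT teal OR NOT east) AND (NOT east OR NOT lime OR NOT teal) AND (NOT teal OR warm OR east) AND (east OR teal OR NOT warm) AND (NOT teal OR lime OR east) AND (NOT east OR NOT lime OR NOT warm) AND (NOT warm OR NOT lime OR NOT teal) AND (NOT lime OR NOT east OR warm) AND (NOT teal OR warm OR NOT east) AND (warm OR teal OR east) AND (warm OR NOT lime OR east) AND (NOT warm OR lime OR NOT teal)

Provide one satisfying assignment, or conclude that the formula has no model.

Branch on warm: set warm = false.
Branch on lime: set lime = false.
Branch on teal: set teal = false.
(east) alone gives east = true.
This assignment satisfies each clause.

teal: false, warm: false, east: true, lime: false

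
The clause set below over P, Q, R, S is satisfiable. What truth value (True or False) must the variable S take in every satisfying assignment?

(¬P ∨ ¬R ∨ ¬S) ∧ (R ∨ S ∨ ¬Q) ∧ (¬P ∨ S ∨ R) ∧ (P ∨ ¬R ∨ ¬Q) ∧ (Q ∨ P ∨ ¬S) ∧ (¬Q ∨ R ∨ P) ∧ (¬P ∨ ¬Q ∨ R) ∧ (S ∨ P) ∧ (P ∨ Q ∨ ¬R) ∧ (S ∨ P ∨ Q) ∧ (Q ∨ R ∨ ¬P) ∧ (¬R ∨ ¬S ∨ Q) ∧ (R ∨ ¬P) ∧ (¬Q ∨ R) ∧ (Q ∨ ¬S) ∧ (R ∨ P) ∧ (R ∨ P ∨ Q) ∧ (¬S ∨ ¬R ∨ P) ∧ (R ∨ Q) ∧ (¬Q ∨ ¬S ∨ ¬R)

False

Suppose S = True.
From the singleton clause (Q), Q = True.
From the singleton clause (R), R = True.
Now (¬R) is unsatisfied and unit — conflict.
So every satisfying assignment has S = False.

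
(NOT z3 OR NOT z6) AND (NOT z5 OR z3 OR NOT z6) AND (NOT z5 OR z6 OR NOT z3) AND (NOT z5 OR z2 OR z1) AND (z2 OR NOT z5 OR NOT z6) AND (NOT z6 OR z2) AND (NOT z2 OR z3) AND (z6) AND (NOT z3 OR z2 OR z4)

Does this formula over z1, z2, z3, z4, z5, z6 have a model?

No, unsatisfiable

From the singleton clause (z6), z6 = true.
From the singleton clause (NOT z3), z3 = false.
From the singleton clause (NOT z5), z5 = false.
From the singleton clause (z2), z2 = true.
But (NOT z2) is also a unit clause — contradiction.
No assignment satisfies every clause.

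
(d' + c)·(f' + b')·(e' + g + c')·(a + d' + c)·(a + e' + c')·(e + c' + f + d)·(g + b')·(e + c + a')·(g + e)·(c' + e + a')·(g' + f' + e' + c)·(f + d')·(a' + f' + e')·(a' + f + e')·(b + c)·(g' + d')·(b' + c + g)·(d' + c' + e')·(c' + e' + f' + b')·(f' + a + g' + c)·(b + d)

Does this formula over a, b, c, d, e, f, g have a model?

Suppose d = 0.
From the singleton clause (b), b = 1.
From the singleton clause (f'), f = 0.
From the singleton clause (g), g = 1.
Suppose e = 1.
From the singleton clause (a'), a = 0.
From the singleton clause (c'), c = 0.
Every clause now holds.
A satisfying assignment: a: 0; b: 1; c: 0; d: 0; e: 1; f: 0; g: 1.

Yes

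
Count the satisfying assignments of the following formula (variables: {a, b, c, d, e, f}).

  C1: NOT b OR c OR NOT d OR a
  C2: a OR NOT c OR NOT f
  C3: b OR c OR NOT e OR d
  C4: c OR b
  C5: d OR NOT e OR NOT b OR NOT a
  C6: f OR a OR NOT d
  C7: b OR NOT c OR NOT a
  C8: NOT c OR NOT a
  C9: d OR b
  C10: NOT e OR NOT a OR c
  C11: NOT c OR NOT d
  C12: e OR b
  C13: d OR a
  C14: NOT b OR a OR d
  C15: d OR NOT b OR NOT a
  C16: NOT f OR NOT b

There are 2^6 = 64 truth assignments over (a, b, c, d, e, f).
Split on b. With b = true, the clauses containing b are satisfied and NOT b drops from the rest; 1 of the 2^5 = 32 assignments to the other variables satisfy what remains.
With b = false, by the same count on the reduced clause set, 0 assignments work.
Total: 1 + 0 = 1.

1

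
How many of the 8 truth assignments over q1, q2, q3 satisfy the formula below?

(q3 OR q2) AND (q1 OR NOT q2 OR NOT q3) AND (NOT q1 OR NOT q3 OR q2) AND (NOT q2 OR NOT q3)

3

There are 2^3 = 8 truth assignments over (q1, q2, q3).
Check each against the 4 clauses (columns in the order q1, q2, q3):
  F F F  ✗ fails (q3 OR q2)
  F F T  ✓ satisfies all
  F T F  ✓ satisfies all
  F T T  ✗ fails (q1 OR NOT q2 OR NOT q3)
  T F F  ✗ fails (q3 OR q2)
  T F T  ✗ fails (NOT q1 OR NOT q3 OR q2)
  T T F  ✓ satisfies all
  T T T  ✗ fails (NOT q2 OR NOT q3)
3 of the 8 rows are models.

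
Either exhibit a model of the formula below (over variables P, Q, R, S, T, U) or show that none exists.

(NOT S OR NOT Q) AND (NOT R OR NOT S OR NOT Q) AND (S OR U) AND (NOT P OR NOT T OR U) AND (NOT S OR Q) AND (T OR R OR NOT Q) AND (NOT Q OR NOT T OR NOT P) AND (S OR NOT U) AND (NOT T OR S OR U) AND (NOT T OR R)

Suppose S = false.
From the singleton clause (U), U = true.
Now (NOT U) is unsatisfied and unit — conflict.
So S must be the other value — set S = true.
From the singleton clause (NOT Q), Q = false.
Now (Q) is unsatisfied and unit — conflict.
Neither S = true nor S = false works.

UNSATISFIABLE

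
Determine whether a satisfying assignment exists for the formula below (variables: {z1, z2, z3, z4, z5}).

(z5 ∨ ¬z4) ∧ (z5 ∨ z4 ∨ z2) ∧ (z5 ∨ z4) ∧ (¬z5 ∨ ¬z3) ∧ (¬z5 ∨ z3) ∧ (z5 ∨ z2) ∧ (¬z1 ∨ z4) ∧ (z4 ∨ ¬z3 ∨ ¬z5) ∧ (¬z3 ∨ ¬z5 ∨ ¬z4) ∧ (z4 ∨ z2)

Try z5 = True.
Unit clause (¬z3) forces z3 = False.
Now (z3) is unsatisfied and unit — conflict.
So z5 must be the other value — set z5 = False.
Unit clause (¬z4) forces z4 = False.
Now (z4) is unsatisfied and unit — conflict.
Neither z5 = True nor z5 = False works.
No assignment satisfies every clause.

Unsatisfiable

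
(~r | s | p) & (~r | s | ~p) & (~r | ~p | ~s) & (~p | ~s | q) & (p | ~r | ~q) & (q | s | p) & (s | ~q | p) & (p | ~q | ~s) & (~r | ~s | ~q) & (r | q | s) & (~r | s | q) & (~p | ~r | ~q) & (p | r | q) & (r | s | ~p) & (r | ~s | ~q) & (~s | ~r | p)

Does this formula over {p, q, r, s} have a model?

Try r = 0.
Try q = 1.
Unit clause (~s) forces s = 0.
Unit clause (p) forces p = 1.
But (~p) is also a unit clause — contradiction.
Backtrack on q: now try q = 0.
Unit clause (s) forces s = 1.
Unit clause (~p) forces p = 0.
But (p) is also a unit clause — contradiction.
Neither q = 1 nor q = 0 works.
Backtrack on r: now try r = 1.
Try s = 1.
Unit clause (~p) forces p = 0.
But (p) is also a unit clause — contradiction.
Backtrack on s: now try s = 0.
Unit clause (p) forces p = 1.
But (~p) is also a unit clause — contradiction.
Neither s = 1 nor s = 0 works.
Neither r = 1 nor r = 0 works.
No assignment satisfies every clause.

No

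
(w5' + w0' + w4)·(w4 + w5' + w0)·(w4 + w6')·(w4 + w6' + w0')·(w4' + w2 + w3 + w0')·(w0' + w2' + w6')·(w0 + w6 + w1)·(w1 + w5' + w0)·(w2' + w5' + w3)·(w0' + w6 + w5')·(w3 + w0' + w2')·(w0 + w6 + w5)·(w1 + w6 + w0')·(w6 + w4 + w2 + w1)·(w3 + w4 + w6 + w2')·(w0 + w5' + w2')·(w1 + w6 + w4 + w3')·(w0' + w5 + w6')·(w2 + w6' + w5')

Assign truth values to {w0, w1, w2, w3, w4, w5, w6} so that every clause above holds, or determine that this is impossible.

w0: 0,  w1: 1,  w2: 0,  w3: 0,  w4: 1,  w5: 0,  w6: 1

Case w4 = 1:
Case w2 = 0:
Case w3 = 0:
Unit clause (w0') forces w0 = 0.
Case w6 = 1:
Unit clause (w5') forces w5 = 0.
No clause remains; w1 is free.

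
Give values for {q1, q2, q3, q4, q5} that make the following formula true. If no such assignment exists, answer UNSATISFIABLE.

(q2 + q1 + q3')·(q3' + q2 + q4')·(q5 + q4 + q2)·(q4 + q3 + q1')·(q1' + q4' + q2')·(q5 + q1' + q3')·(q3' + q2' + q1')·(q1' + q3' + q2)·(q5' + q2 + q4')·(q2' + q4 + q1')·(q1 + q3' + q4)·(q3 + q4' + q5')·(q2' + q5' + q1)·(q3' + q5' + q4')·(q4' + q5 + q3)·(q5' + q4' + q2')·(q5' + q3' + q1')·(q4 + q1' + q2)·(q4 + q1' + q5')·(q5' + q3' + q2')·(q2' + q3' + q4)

q1=0,  q2=1,  q3=1,  q4=1,  q5=0

Branch on q2: set q2 = 1.
Branch on q1: set q1 = 0.
From the singleton clause (q5'), q5 = 0.
Branch on q3: set q3 = 1.
From the singleton clause (q4), q4 = 1.
All clauses are satisfied.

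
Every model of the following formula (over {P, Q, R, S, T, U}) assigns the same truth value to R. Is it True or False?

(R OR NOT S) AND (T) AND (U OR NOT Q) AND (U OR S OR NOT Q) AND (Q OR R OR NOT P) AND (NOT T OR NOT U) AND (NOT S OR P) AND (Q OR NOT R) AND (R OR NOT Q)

False

Suppose R = true.
From the singleton clause (T), T = true.
From the singleton clause (NOT U), U = false.
From the singleton clause (NOT Q), Q = false.
That conflicts with the unit clause (Q).
So every satisfying assignment has R = False.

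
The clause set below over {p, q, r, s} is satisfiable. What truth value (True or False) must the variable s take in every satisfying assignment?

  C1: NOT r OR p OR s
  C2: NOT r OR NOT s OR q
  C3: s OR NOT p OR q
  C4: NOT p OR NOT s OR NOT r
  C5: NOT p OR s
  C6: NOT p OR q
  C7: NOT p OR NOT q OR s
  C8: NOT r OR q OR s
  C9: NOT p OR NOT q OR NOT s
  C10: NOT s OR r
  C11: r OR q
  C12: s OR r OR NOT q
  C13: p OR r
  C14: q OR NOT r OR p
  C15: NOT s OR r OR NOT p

Suppose s = false.
From the singleton clause (NOT p), p = false.
From the singleton clause (NOT r), r = false.
But (r) is also a unit clause — contradiction.
So every satisfying assignment has s = True.

True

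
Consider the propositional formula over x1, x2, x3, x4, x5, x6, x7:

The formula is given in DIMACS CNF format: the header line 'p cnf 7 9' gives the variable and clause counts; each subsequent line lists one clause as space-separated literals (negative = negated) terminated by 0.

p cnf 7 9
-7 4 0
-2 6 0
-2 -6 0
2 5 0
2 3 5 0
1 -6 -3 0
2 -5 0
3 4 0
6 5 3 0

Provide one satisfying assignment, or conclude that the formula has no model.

UNSATISFIABLE

Try x7 = False.
Try x2 = False.
Unit clause (x5) forces x5 = True.
But (¬x5) is also a unit clause — contradiction.
Backtrack on x2: now try x2 = True.
Unit clause (x6) forces x6 = True.
But (¬x6) is also a unit clause — contradiction.
Neither x2 = True nor x2 = False works.
Backtrack on x7: now try x7 = True.
Unit clause (x4) forces x4 = True.
Try x2 = False.
Unit clause (x5) forces x5 = True.
But (¬x5) is also a unit clause — contradiction.
Backtrack on x2: now try x2 = True.
Unit clause (x6) forces x6 = True.
But (¬x6) is also a unit clause — contradiction.
Neither x2 = True nor x2 = False works.
Neither x7 = True nor x7 = False works.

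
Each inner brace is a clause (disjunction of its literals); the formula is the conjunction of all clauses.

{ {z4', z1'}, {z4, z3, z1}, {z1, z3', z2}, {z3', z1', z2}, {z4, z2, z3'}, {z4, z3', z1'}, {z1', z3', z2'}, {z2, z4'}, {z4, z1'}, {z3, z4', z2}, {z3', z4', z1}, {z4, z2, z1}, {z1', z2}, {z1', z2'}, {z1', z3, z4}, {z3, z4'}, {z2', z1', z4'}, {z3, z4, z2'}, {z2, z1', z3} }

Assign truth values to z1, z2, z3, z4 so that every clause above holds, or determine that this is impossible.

z1: 0,  z2: 1,  z3: 1,  z4: 0

Case z4 = 0:
The clause (z1') is unit, so z1 = 0.
The clause (z3) is unit, so z3 = 1.
The clause (z2) is unit, so z2 = 1.
All clauses are satisfied.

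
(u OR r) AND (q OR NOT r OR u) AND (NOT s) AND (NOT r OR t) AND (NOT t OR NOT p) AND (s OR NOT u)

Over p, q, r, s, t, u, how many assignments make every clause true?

There are 2^6 = 64 truth assignments over (p, q, r, s, t, u).
Split on q. With q = true, the clauses containing q are satisfied and NOT q drops from the rest; 1 of the 2^5 = 32 assignments to the other variables satisfy what remains.
With q = false, by the same count on the reduced clause set, 0 assignments work.
Total: 1 + 0 = 1.

1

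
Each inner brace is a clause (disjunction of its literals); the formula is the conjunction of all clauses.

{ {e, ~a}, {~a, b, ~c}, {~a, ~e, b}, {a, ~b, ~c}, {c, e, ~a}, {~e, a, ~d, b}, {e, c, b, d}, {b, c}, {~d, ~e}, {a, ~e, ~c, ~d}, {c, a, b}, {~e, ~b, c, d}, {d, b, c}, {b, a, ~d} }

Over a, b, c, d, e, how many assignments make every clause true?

5

There are 2^5 = 32 truth assignments over (a, b, c, d, e).
Split on e. With e = 1, the clauses containing e are satisfied and ~e drops from the rest; 2 of the 2^4 = 16 assignments to the other variables satisfy what remains.
With e = 0, by the same count on the reduced clause set, 3 assignments work.
(One model: a=F, b=F, c=T, d=F, e=F.)
Total: 2 + 3 = 5.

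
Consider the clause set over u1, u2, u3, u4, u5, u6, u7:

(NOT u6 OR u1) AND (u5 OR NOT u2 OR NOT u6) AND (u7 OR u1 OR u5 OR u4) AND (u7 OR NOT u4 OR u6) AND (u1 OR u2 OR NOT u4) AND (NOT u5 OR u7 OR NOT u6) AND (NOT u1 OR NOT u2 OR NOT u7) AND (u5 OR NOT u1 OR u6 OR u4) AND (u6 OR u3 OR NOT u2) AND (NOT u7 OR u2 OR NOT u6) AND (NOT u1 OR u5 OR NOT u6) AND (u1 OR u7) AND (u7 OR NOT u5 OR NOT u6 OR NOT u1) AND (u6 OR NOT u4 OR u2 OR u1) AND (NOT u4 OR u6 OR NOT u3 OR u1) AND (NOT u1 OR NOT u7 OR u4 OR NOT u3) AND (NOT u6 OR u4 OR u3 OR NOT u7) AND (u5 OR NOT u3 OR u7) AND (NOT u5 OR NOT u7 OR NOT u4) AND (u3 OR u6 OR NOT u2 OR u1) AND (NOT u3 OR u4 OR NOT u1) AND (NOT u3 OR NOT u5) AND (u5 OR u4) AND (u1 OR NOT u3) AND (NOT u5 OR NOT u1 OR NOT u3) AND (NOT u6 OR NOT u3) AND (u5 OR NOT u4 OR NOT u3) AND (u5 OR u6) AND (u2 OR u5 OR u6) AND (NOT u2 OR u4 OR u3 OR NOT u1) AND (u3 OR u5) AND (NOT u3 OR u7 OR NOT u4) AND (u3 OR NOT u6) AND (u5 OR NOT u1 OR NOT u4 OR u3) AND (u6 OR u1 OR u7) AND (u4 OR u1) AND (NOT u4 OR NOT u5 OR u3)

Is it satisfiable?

Try u6 = false.
(u5) alone gives u5 = true.
(NOT u3) alone gives u3 = false.
(NOT u2) alone gives u2 = false.
(NOT u4) alone gives u4 = false.
(u1) alone gives u1 = true.
All clauses hold; u7 can take either value.
A satisfying assignment: u1 ↦ true, u2 ↦ false, u3 ↦ false, u4 ↦ false, u5 ↦ true, u6 ↦ false, u7 ↦ true.

Yes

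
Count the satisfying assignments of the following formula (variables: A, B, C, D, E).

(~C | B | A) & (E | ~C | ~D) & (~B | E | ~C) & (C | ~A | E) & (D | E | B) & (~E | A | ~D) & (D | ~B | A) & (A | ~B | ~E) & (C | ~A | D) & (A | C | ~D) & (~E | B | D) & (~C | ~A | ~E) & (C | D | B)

2

There are 2^5 = 32 truth assignments over (A, B, C, D, E).
Split on D. With D = 1, the clauses containing D are satisfied and ~D drops from the rest; 2 of the 2^4 = 16 assignments to the other variables satisfy what remains.
With D = 0, by the same count on the reduced clause set, 0 assignments work.
(One model: A=T, B=F, C=F, D=T, E=T.)
Total: 2 + 0 = 2.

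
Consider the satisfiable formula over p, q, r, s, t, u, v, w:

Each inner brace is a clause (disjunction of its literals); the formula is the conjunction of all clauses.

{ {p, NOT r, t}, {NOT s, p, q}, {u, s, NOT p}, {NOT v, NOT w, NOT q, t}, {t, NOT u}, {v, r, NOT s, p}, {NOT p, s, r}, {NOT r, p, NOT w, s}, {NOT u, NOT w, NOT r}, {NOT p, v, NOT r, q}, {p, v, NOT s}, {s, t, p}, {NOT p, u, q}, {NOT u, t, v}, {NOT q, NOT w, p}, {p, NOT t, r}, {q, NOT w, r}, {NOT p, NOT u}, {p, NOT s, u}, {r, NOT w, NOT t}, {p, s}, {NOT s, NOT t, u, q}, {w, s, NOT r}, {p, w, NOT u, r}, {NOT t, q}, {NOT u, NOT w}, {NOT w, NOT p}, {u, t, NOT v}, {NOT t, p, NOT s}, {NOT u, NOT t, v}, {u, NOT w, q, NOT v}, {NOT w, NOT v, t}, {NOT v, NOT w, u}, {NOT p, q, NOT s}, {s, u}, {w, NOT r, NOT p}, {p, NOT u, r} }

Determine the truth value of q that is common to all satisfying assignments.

True

Suppose q = false.
From the singleton clause (NOT t), t = false.
From the singleton clause (NOT u), u = false.
From the singleton clause (NOT p), p = false.
From the singleton clause (NOT r), r = false.
From the singleton clause (NOT s), s = false.
That conflicts with the unit clause (s).
So every satisfying assignment has q = True.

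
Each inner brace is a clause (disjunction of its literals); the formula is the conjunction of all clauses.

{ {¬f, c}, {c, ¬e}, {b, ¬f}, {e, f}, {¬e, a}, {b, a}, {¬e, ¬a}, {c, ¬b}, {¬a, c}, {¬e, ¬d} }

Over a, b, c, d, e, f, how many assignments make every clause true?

4

There are 2^6 = 64 truth assignments over (a, b, c, d, e, f).
Split on d. With d = True, the clauses containing d are satisfied and ¬d drops from the rest; 2 of the 2^5 = 32 assignments to the other variables satisfy what remains.
With d = False, by the same count on the reduced clause set, 2 assignments work.
Total: 2 + 2 = 4.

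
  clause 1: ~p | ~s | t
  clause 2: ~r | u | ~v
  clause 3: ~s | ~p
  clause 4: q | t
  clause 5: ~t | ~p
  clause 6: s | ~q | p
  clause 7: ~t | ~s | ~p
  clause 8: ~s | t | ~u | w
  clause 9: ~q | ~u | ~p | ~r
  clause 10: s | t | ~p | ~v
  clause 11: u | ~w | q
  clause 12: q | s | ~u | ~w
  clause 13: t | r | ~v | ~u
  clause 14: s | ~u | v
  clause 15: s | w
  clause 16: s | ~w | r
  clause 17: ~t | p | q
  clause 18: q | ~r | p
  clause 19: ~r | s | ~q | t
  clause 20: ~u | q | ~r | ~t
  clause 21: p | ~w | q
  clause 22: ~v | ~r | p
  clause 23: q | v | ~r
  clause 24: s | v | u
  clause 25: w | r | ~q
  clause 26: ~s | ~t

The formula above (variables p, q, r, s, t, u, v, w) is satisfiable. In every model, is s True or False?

True

Suppose s = 0.
Unit clause (w) forces w = 1.
Unit clause (r) forces r = 1.
Suppose u = 1.
Unit clause (q) forces q = 1.
Unit clause (p) forces p = 1.
Now (~p) is unsatisfied and unit — conflict.
Backtrack on u: now try u = 0.
Unit clause (~v) forces v = 0.
Now (v) is unsatisfied and unit — conflict.
Either choice for u ends in contradiction.
So every satisfying assignment has s = True.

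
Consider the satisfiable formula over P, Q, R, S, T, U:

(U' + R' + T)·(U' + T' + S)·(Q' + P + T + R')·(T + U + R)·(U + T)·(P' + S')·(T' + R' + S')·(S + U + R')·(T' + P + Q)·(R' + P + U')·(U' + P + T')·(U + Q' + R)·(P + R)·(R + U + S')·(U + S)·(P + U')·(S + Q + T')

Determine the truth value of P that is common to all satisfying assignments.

True

Suppose P = 0.
(R) alone gives R = 1.
(U') alone gives U = 0.
(T) alone gives T = 1.
(S') alone gives S = 0.
But (S) is also a unit clause — contradiction.
So every satisfying assignment has P = True.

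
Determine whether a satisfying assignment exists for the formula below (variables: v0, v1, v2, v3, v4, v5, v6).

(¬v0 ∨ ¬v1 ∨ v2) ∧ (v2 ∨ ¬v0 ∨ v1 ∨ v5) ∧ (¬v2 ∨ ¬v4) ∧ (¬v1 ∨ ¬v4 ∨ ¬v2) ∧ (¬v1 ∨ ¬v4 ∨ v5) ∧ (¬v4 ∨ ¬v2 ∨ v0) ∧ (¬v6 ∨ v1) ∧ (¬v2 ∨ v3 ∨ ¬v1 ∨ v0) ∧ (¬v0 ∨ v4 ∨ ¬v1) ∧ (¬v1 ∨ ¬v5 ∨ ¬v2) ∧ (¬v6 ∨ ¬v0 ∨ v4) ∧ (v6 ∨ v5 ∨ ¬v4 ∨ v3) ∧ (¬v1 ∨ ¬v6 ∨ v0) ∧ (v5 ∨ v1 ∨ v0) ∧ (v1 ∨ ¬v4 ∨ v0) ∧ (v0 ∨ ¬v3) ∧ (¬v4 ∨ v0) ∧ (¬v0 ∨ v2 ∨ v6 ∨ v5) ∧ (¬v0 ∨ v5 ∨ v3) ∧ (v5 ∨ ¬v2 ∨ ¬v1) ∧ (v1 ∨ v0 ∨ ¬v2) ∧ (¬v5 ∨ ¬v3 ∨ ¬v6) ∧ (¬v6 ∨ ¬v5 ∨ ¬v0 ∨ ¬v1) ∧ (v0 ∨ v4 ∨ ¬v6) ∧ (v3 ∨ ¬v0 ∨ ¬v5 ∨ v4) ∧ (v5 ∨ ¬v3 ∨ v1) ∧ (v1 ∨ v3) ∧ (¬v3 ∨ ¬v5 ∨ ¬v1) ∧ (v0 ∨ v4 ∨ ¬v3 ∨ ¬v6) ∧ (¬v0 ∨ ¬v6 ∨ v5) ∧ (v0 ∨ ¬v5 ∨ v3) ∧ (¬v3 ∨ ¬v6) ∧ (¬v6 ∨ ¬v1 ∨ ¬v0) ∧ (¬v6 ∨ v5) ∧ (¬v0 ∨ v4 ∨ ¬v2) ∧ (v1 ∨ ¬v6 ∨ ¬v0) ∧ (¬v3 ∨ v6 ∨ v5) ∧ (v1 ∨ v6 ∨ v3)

Try v2 = False.
Try v0 = True.
(¬v1) alone gives v1 = False.
(v5) alone gives v5 = True.
(¬v6) alone gives v6 = False.
(v3) alone gives v3 = True.
No clause remains; v4 is free.
A satisfying assignment: v0 ↦ True; v1 ↦ False; v2 ↦ False; v3 ↦ True; v4 ↦ True; v5 ↦ True; v6 ↦ False.

Yes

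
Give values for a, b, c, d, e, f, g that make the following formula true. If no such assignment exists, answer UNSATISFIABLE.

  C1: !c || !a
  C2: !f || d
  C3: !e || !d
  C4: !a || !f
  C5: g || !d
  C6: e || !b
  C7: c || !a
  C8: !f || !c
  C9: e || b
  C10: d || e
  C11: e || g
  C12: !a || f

Branch on c: set c = false.
From the singleton clause (!a), a = false.
Branch on f: set f = false.
Branch on e: set e = true.
From the singleton clause (!d), d = false.
All clauses hold; b, g can take either value.

a=false, b=false, c=false, d=false, e=true, f=false, g=true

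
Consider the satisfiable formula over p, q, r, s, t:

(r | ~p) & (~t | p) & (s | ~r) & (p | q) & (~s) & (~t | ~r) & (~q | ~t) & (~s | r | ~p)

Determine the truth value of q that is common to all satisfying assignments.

True

Suppose q = 0.
The clause (p) is unit, so p = 1.
The clause (r) is unit, so r = 1.
The clause (s) is unit, so s = 1.
That conflicts with the unit clause (~s).
So every satisfying assignment has q = True.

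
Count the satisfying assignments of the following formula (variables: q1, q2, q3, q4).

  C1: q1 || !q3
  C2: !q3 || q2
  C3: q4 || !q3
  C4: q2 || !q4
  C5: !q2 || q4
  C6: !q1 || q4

There are 2^4 = 16 truth assignments over (q1, q2, q3, q4).
Split on q3. With q3 = true, the clauses containing q3 are satisfied and !q3 drops from the rest; 1 of the 2^3 = 8 assignments to the other variables satisfy what remains.
With q3 = false, by the same count on the reduced clause set, 3 assignments work.
(One model: q1=F, q2=F, q3=F, q4=F.)
Total: 1 + 3 = 4.

4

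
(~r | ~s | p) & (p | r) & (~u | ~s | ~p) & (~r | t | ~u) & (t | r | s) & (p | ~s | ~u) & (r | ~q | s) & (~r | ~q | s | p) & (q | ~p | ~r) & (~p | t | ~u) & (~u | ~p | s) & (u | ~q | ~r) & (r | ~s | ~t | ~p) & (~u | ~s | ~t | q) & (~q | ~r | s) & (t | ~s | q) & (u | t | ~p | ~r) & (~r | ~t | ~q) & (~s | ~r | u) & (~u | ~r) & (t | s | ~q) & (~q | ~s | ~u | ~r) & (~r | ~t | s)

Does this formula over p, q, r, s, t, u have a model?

Yes

Case p = 0:
Unit clause (r) forces r = 1.
Unit clause (~s) forces s = 0.
Unit clause (~q) forces q = 0.
Unit clause (~u) forces u = 0.
Unit clause (~t) forces t = 0.
This assignment satisfies each clause.
A satisfying assignment: p=0,  q=0,  r=1,  s=0,  t=0,  u=0.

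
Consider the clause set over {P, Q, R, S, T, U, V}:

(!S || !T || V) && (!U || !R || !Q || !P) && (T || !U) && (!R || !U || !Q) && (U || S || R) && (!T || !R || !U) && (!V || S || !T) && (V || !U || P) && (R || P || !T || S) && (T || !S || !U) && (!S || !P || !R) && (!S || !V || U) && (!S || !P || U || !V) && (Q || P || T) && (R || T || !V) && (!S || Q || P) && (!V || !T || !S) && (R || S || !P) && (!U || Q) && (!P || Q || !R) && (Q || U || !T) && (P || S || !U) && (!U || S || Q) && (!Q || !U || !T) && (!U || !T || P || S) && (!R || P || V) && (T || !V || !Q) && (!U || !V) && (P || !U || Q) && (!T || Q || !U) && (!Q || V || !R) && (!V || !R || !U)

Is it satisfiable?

Yes, satisfiable

Suppose T = false.
From the singleton clause (!U), U = false.
Suppose S = true.
From the singleton clause (!V), V = false.
Suppose P = true.
From the singleton clause (!R), R = false.
No clause remains; Q is free.
A satisfying assignment: P: true,  Q: false,  R: false,  S: true,  T: false,  U: false,  V: false.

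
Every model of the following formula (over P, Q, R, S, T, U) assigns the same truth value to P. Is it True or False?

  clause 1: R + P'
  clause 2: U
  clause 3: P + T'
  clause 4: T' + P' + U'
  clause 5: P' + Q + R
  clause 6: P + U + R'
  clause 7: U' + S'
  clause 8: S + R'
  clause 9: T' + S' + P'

False

Suppose P = 1.
From the singleton clause (R), R = 1.
From the singleton clause (U), U = 1.
From the singleton clause (T'), T = 0.
From the singleton clause (S'), S = 0.
That conflicts with the unit clause (S).
So every satisfying assignment has P = False.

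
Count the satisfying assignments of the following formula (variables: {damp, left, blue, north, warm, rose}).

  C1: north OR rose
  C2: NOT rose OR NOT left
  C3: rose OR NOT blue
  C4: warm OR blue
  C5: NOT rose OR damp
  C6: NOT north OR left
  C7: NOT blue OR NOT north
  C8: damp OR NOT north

There are 2^6 = 64 truth assignments over (damp, left, blue, north, warm, rose).
Split on rose. With rose = true, the clauses containing rose are satisfied and NOT rose drops from the rest; 3 of the 2^5 = 32 assignments to the other variables satisfy what remains.
With rose = false, by the same count on the reduced clause set, 1 assignment works.
(One model: damp=T, left=F, blue=F, north=F, warm=T, rose=T.)
Total: 3 + 1 = 4.

4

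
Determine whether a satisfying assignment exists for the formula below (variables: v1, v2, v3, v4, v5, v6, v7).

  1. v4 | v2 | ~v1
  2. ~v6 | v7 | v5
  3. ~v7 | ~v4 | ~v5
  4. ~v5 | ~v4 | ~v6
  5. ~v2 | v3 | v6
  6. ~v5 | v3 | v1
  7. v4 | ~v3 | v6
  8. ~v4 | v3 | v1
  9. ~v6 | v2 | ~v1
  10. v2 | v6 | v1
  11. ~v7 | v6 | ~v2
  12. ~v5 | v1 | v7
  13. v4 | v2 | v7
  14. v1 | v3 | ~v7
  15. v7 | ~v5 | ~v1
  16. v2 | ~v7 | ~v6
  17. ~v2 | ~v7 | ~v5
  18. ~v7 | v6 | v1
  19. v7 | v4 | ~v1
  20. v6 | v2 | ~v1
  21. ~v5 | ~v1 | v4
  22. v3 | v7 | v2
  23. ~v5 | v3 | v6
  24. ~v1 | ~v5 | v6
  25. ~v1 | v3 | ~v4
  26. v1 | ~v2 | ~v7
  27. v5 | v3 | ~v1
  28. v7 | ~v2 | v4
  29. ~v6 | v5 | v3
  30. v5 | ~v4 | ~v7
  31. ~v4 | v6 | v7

Try v4 = 0.
Try v2 = 1.
From the singleton clause (v7), v7 = 1.
From the singleton clause (v6), v6 = 1.
From the singleton clause (~v5), v5 = 0.
From the singleton clause (v1), v1 = 1.
From the singleton clause (v3), v3 = 1.
All clauses are satisfied.
A satisfying assignment: v1=1, v2=1, v3=1, v4=0, v5=0, v6=1, v7=1.

Satisfiable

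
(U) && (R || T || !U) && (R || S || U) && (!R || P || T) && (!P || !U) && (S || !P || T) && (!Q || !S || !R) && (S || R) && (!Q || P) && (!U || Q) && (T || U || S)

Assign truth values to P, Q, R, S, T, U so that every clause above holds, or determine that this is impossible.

Unit clause (U) forces U = true.
Unit clause (!P) forces P = false.
Unit clause (!Q) forces Q = false.
Now (Q) is unsatisfied and unit — conflict.

UNSATISFIABLE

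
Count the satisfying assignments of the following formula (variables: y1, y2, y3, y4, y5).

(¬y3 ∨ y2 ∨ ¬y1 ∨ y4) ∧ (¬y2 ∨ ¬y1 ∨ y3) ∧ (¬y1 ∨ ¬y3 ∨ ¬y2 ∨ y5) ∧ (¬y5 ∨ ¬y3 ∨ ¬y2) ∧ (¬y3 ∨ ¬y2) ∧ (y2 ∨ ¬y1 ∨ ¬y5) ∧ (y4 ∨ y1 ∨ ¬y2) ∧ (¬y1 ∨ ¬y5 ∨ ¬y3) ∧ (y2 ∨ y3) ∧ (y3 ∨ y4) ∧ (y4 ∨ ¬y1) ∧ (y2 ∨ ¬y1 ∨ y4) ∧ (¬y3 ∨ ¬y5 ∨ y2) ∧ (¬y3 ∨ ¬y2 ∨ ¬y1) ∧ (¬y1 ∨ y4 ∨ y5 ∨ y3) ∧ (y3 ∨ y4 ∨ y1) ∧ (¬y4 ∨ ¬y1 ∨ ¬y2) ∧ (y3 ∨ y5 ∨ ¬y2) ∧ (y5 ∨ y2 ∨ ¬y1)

3

There are 2^5 = 32 truth assignments over (y1, y2, y3, y4, y5).
Split on y4. With y4 = True, the clauses containing y4 are satisfied and ¬y4 drops from the rest; 2 of the 2^4 = 16 assignments to the other variables satisfy what remains.
With y4 = False, by the same count on the reduced clause set, 1 assignment works.
(One model: y1=F, y2=F, y3=T, y4=F, y5=F.)
Total: 2 + 1 = 3.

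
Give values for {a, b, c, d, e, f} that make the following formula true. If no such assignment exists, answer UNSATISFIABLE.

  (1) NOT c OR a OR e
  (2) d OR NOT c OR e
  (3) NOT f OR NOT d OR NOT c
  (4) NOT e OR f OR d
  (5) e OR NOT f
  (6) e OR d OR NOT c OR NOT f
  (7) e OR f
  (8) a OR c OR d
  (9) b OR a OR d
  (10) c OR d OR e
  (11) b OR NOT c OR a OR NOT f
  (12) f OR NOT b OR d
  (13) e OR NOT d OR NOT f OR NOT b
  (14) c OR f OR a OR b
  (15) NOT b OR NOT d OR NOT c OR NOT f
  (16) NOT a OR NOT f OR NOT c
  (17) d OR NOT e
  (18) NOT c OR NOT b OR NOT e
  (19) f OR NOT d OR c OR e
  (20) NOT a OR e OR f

Branch on e: set e = true.
The clause (d) is unit, so d = true.
Branch on f: set f = false.
Branch on c: set c = true.
The clause (NOT b) is unit, so b = false.
All clauses hold; a can take either value.

a=false, b=false, c=true, d=true, e=true, f=false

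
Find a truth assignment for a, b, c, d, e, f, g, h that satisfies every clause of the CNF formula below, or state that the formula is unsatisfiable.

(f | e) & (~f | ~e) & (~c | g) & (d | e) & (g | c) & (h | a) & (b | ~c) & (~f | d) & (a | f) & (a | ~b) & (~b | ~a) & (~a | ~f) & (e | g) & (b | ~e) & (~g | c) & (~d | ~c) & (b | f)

Branch on f: set f = 1.
Unit clause (~e) forces e = 0.
Unit clause (d) forces d = 1.
Unit clause (~a) forces a = 0.
Unit clause (h) forces h = 1.
Unit clause (~b) forces b = 0.
Unit clause (~c) forces c = 0.
Unit clause (g) forces g = 1.
That conflicts with the unit clause (~g).
Backtrack on f: now try f = 0.
Unit clause (e) forces e = 1.
Unit clause (a) forces a = 1.
Unit clause (~b) forces b = 0.
That conflicts with the unit clause (b).
Neither f = 1 nor f = 0 works.

UNSATISFIABLE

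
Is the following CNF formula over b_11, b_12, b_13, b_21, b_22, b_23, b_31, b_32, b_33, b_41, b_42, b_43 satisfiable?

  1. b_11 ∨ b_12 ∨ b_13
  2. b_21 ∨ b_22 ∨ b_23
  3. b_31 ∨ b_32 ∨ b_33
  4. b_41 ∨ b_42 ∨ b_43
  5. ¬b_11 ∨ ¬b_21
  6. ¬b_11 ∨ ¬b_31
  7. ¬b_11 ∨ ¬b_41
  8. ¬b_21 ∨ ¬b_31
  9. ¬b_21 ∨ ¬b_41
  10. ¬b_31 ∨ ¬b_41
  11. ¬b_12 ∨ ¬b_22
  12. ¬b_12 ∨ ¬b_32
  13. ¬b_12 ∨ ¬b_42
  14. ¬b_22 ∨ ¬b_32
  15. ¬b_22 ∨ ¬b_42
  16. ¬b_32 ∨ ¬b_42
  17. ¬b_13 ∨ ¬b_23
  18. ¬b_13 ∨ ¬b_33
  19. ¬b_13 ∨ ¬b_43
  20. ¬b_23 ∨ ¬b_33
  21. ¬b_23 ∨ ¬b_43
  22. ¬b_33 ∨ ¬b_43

No, unsatisfiable

Try b_11 = False.
Try b_12 = True.
Unit clause (¬b_22) forces b_22 = False.
Unit clause (¬b_32) forces b_32 = False.
Unit clause (¬b_42) forces b_42 = False.
Try b_21 = True.
Unit clause (¬b_31) forces b_31 = False.
Unit clause (b_33) forces b_33 = True.
Unit clause (¬b_41) forces b_41 = False.
Unit clause (b_43) forces b_43 = True.
Now (¬b_43) is unsatisfied and unit — conflict.
Undo b_21 and try b_21 = False.
Unit clause (b_23) forces b_23 = True.
Unit clause (¬b_13) forces b_13 = False.
Unit clause (¬b_33) forces b_33 = False.
Unit clause (b_31) forces b_31 = True.
Unit clause (¬b_41) forces b_41 = False.
Unit clause (b_43) forces b_43 = True.
Now (¬b_43) is unsatisfied and unit — conflict.
Either choice for b_21 ends in contradiction.
Undo b_12 and try b_12 = False.
Unit clause (b_13) forces b_13 = True.
Unit clause (¬b_23) forces b_23 = False.
Unit clause (¬b_33) forces b_33 = False.
Unit clause (¬b_43) forces b_43 = False.
Try b_21 = True.
Unit clause (¬b_31) forces b_31 = False.
Unit clause (b_32) forces b_32 = True.
Unit clause (¬b_41) forces b_41 = False.
Unit clause (b_42) forces b_42 = True.
Now (¬b_42) is unsatisfied and unit — conflict.
Undo b_21 and try b_21 = False.
Unit clause (b_22) forces b_22 = True.
Unit clause (¬b_32) forces b_32 = False.
Unit clause (b_31) forces b_31 = True.
Unit clause (¬b_41) forces b_41 = False.
Unit clause (b_42) forces b_42 = True.
Now (¬b_42) is unsatisfied and unit — conflict.
Either choice for b_21 ends in contradiction.
Either choice for b_12 ends in contradiction.
Undo b_11 and try b_11 = True.
Unit clause (¬b_21) forces b_21 = False.
Unit clause (¬b_31) forces b_31 = False.
Unit clause (¬b_41) forces b_41 = False.
Try b_22 = True.
Unit clause (¬b_12) forces b_12 = False.
Unit clause (¬b_32) forces b_32 = False.
Unit clause (b_33) forces b_33 = True.
Unit clause (¬b_42) forces b_42 = False.
Unit clause (b_43) forces b_43 = True.
Now (¬b_43) is unsatisfied and unit — conflict.
Undo b_22 and try b_22 = False.
Unit clause (b_23) forces b_23 = True.
Unit clause (¬b_13) forces b_13 = False.
Unit clause (¬b_33) forces b_33 = False.
Unit clause (b_32) forces b_32 = True.
Unit clause (¬b_12) forces b_12 = False.
Unit clause (¬b_42) forces b_42 = False.
Unit clause (b_43) forces b_43 = True.
Now (¬b_43) is unsatisfied and unit — conflict.
Either choice for b_22 ends in contradiction.
Either choice for b_11 ends in contradiction.
No assignment satisfies every clause.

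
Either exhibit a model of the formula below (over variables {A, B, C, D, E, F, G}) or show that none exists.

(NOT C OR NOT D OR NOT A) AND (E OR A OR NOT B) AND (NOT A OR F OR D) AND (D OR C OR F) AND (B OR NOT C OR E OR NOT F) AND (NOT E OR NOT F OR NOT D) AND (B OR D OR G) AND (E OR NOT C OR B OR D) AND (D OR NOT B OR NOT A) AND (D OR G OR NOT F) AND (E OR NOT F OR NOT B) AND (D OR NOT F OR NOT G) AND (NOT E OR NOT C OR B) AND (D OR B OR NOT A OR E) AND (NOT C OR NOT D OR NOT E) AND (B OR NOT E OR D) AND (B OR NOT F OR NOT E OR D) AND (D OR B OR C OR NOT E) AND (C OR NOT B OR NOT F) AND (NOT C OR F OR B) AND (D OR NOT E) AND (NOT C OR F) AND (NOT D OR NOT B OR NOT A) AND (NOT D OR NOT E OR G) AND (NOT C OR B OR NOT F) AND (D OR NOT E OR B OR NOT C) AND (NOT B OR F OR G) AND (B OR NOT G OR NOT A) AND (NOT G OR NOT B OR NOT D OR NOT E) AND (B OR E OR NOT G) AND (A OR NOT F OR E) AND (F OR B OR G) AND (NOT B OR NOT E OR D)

A ↦ false, B ↦ false, C ↦ false, D ↦ true, E ↦ true, F ↦ false, G ↦ true

Try D = true.
Try C = false.
Try E = true.
(NOT F) alone gives F = false.
(G) alone gives G = true.
(NOT B) alone gives B = false.
(NOT A) alone gives A = false.
All clauses are satisfied.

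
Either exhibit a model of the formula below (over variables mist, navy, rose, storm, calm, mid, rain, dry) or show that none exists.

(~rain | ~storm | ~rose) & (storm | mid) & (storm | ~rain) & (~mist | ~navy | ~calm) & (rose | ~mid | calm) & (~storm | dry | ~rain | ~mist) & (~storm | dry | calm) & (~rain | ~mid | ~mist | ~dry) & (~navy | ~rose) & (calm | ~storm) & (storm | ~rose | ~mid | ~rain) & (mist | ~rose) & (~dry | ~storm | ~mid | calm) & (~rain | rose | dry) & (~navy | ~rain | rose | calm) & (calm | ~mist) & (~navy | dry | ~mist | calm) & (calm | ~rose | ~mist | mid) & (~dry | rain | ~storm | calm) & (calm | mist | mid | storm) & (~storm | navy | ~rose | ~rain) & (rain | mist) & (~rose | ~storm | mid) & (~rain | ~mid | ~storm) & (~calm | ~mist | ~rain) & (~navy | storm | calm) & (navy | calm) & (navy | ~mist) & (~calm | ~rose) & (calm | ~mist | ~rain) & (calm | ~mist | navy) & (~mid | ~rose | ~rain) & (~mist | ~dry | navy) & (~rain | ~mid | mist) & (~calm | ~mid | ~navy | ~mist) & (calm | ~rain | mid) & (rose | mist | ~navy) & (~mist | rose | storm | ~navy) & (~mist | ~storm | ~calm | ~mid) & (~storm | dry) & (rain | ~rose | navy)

mist ↦ 0; navy ↦ 0; rose ↦ 0; storm ↦ 1; calm ↦ 1; mid ↦ 0; rain ↦ 1; dry ↦ 1

Case storm = 1:
Unit clause (calm) forces calm = 1.
Unit clause (~rose) forces rose = 0.
Unit clause (dry) forces dry = 1.
Case mist = 0:
Unit clause (rain) forces rain = 1.
Unit clause (~mid) forces mid = 0.
Unit clause (~navy) forces navy = 0.
All clauses are satisfied.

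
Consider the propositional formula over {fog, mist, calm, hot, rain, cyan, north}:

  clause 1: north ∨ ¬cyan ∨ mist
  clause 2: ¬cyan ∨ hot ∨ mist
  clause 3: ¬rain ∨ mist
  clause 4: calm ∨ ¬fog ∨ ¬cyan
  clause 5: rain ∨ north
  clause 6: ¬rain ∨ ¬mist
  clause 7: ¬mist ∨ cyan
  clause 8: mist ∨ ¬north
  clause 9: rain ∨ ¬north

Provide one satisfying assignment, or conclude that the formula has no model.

Branch on rain: set rain = False.
From the singleton clause (north), north = True.
That conflicts with the unit clause (¬north).
Backtrack on rain: now try rain = True.
From the singleton clause (mist), mist = True.
That conflicts with the unit clause (¬mist).
Either choice for rain ends in contradiction.

UNSATISFIABLE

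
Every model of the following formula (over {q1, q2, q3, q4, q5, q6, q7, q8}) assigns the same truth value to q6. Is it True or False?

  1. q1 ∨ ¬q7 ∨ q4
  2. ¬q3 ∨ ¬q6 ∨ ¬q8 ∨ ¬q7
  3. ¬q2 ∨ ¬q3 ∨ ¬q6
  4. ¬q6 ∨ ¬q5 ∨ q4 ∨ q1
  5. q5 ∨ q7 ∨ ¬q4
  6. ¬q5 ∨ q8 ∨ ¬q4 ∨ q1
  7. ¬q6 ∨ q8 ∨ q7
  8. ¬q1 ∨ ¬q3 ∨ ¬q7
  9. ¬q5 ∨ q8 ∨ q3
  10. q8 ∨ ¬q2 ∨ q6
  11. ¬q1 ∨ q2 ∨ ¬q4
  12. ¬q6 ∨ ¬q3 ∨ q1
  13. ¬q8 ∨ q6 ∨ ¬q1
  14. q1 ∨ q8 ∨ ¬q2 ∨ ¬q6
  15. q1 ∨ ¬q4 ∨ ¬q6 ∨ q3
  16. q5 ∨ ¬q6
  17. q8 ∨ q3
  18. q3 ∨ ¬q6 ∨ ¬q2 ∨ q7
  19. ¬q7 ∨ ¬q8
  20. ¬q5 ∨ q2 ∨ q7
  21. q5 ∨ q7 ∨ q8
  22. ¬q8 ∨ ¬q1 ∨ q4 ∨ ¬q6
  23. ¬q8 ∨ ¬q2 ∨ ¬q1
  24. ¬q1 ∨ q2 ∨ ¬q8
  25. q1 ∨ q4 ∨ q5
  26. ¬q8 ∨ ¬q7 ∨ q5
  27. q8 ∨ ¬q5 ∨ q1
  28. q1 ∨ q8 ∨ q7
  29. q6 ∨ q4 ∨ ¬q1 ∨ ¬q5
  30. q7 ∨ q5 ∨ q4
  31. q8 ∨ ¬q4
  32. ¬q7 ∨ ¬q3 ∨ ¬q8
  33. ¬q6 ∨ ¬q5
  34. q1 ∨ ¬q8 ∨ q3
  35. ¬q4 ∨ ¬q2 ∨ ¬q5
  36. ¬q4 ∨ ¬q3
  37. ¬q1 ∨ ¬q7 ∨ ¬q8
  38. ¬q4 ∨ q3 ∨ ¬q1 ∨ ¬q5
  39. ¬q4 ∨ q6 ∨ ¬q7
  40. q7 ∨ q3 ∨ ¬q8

False

Suppose q6 = True.
The clause (q5) is unit, so q5 = True.
But (¬q5) is also a unit clause — contradiction.
So every satisfying assignment has q6 = False.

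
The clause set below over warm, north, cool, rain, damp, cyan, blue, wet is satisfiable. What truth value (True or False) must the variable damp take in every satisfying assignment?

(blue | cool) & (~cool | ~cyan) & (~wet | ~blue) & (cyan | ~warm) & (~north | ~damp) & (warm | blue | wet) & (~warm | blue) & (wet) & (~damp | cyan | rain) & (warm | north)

False

Suppose damp = 1.
The clause (~north) is unit, so north = 0.
The clause (wet) is unit, so wet = 1.
The clause (~blue) is unit, so blue = 0.
The clause (cool) is unit, so cool = 1.
The clause (~cyan) is unit, so cyan = 0.
The clause (~warm) is unit, so warm = 0.
Now (warm) is unsatisfied and unit — conflict.
So every satisfying assignment has damp = False.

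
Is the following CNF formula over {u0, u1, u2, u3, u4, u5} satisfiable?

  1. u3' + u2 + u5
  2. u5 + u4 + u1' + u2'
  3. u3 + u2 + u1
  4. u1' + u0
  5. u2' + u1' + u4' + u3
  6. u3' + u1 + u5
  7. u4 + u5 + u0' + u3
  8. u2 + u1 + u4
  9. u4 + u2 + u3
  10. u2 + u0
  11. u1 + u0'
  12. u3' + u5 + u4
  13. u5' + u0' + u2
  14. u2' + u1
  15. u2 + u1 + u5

Try u1 = 1.
(u0) alone gives u0 = 1.
Try u5 = 0.
Try u3 = 0.
(u4) alone gives u4 = 1.
(u2') alone gives u2 = 0.
Every clause now holds.
A satisfying assignment: u0: 1; u1: 1; u2: 0; u3: 0; u4: 1; u5: 0.

Yes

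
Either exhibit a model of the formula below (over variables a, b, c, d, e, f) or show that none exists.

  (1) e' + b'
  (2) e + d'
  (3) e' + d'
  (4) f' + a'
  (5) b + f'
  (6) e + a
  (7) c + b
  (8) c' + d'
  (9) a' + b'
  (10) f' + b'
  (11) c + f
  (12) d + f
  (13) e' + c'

Branch on e: set e = 0.
From the singleton clause (d'), d = 0.
From the singleton clause (a), a = 1.
From the singleton clause (f'), f = 0.
But (f) is also a unit clause — contradiction.
Backtrack on e: now try e = 1.
From the singleton clause (b'), b = 0.
From the singleton clause (d'), d = 0.
From the singleton clause (f'), f = 0.
But (f) is also a unit clause — contradiction.
Either choice for e ends in contradiction.

UNSATISFIABLE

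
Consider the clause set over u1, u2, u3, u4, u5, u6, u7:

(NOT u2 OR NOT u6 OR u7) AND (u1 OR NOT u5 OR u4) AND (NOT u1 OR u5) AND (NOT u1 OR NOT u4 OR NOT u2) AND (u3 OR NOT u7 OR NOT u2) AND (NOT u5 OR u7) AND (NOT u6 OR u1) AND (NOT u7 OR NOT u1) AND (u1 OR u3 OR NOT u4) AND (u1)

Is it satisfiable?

No, unsatisfiable

The clause (u1) is unit, so u1 = true.
The clause (u5) is unit, so u5 = true.
The clause (u7) is unit, so u7 = true.
But (NOT u7) is also a unit clause — contradiction.
No assignment satisfies every clause.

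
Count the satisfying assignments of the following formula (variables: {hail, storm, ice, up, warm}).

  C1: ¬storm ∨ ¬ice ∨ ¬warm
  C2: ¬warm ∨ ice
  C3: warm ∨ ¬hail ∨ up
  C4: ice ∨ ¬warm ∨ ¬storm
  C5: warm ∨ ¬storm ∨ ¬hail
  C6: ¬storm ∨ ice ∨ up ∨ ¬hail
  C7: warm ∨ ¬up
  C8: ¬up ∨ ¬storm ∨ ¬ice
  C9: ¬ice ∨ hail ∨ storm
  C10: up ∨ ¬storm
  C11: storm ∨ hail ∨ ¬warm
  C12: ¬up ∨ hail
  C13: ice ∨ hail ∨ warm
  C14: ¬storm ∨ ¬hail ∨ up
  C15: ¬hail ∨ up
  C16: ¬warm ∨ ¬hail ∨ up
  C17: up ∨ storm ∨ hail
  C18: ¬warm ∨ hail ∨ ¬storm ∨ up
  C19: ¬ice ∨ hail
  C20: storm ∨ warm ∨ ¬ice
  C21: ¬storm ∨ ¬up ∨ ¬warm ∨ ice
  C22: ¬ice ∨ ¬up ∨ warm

There are 2^5 = 32 truth assignments over (hail, storm, ice, up, warm).
Split on hail. With hail = True, the clauses containing hail are satisfied and ¬hail drops from the rest; 1 of the 2^4 = 16 assignments to the other variables satisfy what remains.
With hail = False, by the same count on the reduced clause set, 0 assignments work.
(One model: hail=T, storm=F, ice=T, up=T, warm=T.)
Total: 1 + 0 = 1.

1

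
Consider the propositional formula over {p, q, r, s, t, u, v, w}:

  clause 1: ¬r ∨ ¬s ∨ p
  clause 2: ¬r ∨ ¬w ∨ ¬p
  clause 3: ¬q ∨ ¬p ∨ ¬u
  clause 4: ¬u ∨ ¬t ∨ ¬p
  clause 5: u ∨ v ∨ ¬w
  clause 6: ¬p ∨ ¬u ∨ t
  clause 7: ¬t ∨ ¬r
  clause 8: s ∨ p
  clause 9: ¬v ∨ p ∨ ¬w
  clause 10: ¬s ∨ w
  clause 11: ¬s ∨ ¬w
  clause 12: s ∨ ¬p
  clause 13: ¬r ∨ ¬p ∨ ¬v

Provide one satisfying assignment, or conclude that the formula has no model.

Try t = False.
Try p = False.
Unit clause (s) forces s = True.
Unit clause (¬r) forces r = False.
Unit clause (w) forces w = True.
That conflicts with the unit clause (¬w).
So p must be the other value — set p = True.
Unit clause (¬u) forces u = False.
Unit clause (s) forces s = True.
Unit clause (w) forces w = True.
That conflicts with the unit clause (¬w).
Either choice for p ends in contradiction.
So t must be the other value — set t = True.
Unit clause (¬r) forces r = False.
Try u = False.
Try v = True.
Try s = True.
Unit clause (w) forces w = True.
That conflicts with the unit clause (¬w).
So s must be the other value — set s = False.
Unit clause (p) forces p = True.
That conflicts with the unit clause (¬p).
Either choice for s ends in contradiction.
So v must be the other value — set v = False.
Unit clause (¬w) forces w = False.
Unit clause (¬s) forces s = False.
Unit clause (p) forces p = True.
That conflicts with the unit clause (¬p).
Either choice for v ends in contradiction.
So u must be the other value — set u = True.
Unit clause (¬p) forces p = False.
Unit clause (s) forces s = True.
Unit clause (w) forces w = True.
That conflicts with the unit clause (¬w).
Either choice for u ends in contradiction.
Either choice for t ends in contradiction.

UNSATISFIABLE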